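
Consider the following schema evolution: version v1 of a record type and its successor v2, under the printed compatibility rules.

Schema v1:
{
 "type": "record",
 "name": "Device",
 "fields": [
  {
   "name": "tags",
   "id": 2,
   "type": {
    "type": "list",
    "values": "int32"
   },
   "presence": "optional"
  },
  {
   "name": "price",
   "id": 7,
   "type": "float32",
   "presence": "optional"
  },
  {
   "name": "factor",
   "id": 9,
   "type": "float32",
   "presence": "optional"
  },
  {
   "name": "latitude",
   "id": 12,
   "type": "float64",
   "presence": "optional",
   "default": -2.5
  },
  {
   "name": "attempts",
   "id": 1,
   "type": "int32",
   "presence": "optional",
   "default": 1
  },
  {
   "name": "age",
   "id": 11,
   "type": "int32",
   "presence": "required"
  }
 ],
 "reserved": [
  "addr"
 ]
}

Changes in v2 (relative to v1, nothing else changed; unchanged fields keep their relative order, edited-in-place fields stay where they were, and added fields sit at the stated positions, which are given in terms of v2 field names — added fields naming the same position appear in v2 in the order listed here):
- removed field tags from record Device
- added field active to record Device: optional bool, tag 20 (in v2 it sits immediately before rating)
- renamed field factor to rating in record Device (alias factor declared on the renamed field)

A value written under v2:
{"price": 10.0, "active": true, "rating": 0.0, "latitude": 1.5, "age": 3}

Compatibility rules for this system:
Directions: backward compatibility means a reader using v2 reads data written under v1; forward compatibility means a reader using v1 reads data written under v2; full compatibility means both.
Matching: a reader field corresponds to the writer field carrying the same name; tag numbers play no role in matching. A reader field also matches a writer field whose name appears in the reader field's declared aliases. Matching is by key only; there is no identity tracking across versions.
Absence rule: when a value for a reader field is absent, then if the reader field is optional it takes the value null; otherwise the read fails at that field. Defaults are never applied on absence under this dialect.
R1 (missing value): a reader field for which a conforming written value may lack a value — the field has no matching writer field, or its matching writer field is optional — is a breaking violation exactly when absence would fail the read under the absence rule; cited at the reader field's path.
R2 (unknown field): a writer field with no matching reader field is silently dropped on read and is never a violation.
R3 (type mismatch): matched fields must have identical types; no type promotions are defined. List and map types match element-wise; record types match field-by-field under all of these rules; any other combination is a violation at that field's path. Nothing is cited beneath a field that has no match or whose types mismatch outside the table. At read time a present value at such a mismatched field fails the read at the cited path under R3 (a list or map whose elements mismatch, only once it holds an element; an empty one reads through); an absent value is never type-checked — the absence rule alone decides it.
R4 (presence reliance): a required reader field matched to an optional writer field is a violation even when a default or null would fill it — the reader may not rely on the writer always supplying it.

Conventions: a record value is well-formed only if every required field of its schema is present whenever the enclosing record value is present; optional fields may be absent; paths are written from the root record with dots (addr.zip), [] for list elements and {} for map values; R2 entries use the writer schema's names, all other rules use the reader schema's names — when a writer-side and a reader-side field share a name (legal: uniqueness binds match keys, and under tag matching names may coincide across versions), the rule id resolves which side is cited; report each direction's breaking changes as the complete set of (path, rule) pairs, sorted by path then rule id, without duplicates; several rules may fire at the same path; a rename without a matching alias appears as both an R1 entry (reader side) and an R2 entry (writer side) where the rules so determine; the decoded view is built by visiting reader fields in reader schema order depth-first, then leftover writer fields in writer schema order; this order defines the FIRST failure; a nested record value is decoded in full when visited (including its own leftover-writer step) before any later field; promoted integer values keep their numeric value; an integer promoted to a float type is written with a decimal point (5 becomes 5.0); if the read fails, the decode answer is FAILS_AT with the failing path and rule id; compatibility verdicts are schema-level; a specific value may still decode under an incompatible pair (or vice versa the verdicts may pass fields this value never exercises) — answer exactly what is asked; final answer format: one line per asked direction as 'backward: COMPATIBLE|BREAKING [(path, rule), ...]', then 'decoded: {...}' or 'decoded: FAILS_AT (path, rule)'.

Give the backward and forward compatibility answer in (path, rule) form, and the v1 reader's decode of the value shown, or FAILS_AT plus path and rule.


each type pair in Device: writer, then reader
backward pass over Device, reader schema v2, writer schema v1:
  price: float32 -> float32, writer optional; from price
  no writer field matches reader active
  rating: float32 -> float32, writer optional; from factor
  latitude: float64 -> float64, writer optional; from latitude
  attempts: int32 -> int32, writer optional; from attempts
  age: int32 -> int32, writer required; from age
  tags (writer side), unknown to reader
  => no violations; backward on Device: COMPATIBLE
forward pass over Device, reader schema v1, writer schema v2:
  no writer field matches reader tags
  price: float32 -> float32, writer optional; from price
  no writer field matches reader factor
  latitude: float64 -> float64, writer optional; from latitude
  attempts: int32 -> int32, writer optional; from attempts
  age: int32 -> int32, writer required; from age
  active (writer side), unknown to reader
  rating (writer side), unknown to reader
  => no violations; forward on Device: COMPATIBLE
decode walk for Device under reader schema v1:
  tags := null (not supplied -> null)
  price := 10.0
  factor := null (not supplied -> null)
  latitude := 1.5
  attempts := null (not supplied -> null)
  age := 3
  writer active: unmatched, discarded
  writer rating: unmatched, discarded
  => decoded: {"tags": null, "price": 10.0, "factor": null, "latitude": 1.5, "attempts": null, "age": 3}

backward: COMPATIBLE []; forward: COMPATIBLE []; decoded: {"tags": null, "price": 10.0, "factor": null, "latitude": 1.5, "attempts": null, "age": 3}


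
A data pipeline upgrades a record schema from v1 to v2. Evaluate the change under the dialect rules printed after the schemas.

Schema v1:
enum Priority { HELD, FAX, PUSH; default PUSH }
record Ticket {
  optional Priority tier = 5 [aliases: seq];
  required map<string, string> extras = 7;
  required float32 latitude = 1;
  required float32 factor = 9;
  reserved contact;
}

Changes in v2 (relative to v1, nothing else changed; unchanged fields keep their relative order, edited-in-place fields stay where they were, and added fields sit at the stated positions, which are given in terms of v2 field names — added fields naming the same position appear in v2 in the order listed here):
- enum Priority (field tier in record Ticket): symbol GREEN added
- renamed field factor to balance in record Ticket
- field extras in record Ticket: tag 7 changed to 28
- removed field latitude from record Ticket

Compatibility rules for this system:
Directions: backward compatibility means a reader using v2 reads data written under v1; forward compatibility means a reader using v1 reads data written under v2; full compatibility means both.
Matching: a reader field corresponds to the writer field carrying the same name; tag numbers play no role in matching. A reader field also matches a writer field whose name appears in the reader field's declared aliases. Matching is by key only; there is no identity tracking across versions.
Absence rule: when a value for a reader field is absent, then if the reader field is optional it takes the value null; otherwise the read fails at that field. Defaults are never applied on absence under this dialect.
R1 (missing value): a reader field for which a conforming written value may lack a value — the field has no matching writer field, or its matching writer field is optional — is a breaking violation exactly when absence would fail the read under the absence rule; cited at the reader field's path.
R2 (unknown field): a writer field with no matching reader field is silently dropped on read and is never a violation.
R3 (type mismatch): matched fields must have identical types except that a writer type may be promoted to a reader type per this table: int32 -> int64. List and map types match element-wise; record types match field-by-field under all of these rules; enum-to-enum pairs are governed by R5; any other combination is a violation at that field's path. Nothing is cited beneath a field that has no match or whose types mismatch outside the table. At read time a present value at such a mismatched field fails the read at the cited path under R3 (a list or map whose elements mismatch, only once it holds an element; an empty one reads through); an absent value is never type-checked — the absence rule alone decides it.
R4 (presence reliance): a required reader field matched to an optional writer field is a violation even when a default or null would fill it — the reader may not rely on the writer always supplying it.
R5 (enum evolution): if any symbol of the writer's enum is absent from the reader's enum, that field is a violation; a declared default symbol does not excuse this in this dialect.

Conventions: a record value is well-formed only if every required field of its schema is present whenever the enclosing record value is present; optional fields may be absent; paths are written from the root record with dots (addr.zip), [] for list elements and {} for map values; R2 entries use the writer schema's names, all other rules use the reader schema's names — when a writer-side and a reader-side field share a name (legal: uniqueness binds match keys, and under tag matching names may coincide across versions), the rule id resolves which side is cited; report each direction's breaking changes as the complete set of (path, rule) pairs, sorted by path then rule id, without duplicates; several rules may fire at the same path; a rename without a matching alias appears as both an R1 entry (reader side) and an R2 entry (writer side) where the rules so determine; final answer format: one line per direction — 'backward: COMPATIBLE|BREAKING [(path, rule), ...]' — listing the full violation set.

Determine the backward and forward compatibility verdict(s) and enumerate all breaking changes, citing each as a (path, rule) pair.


the writer's type comes first in each Ticket pair
backward pass over Ticket, reader schema v2, writer schema v1:
  tier <- tier (Priority -> Priority, writer optional)
  extras <- extras (map<string, string> -> map<string, string>, writer required)
  balance: no writer-side match
  latitude (writer side), unknown to reader
  factor (writer side), unknown to reader
  R1 fires at balance
  => 1 violation(s): backward is BREAKING for Ticket
forward pass over Ticket, reader schema v1, writer schema v2:
  tier <- tier (Priority -> Priority, writer optional)
  extras <- extras (map<string, string> -> map<string, string>, writer required)
  latitude: no writer-side match
  factor: no writer-side match
  balance (writer side), unknown to reader
  R1 fires at factor
  R1 fires at latitude
  R5 fires at tier
  => 3 violation(s): forward is BREAKING for Ticket

backward: BREAKING [(balance, R1)]; forward: BREAKING [(factor, R1), (latitude, R1), (tier, R5)]


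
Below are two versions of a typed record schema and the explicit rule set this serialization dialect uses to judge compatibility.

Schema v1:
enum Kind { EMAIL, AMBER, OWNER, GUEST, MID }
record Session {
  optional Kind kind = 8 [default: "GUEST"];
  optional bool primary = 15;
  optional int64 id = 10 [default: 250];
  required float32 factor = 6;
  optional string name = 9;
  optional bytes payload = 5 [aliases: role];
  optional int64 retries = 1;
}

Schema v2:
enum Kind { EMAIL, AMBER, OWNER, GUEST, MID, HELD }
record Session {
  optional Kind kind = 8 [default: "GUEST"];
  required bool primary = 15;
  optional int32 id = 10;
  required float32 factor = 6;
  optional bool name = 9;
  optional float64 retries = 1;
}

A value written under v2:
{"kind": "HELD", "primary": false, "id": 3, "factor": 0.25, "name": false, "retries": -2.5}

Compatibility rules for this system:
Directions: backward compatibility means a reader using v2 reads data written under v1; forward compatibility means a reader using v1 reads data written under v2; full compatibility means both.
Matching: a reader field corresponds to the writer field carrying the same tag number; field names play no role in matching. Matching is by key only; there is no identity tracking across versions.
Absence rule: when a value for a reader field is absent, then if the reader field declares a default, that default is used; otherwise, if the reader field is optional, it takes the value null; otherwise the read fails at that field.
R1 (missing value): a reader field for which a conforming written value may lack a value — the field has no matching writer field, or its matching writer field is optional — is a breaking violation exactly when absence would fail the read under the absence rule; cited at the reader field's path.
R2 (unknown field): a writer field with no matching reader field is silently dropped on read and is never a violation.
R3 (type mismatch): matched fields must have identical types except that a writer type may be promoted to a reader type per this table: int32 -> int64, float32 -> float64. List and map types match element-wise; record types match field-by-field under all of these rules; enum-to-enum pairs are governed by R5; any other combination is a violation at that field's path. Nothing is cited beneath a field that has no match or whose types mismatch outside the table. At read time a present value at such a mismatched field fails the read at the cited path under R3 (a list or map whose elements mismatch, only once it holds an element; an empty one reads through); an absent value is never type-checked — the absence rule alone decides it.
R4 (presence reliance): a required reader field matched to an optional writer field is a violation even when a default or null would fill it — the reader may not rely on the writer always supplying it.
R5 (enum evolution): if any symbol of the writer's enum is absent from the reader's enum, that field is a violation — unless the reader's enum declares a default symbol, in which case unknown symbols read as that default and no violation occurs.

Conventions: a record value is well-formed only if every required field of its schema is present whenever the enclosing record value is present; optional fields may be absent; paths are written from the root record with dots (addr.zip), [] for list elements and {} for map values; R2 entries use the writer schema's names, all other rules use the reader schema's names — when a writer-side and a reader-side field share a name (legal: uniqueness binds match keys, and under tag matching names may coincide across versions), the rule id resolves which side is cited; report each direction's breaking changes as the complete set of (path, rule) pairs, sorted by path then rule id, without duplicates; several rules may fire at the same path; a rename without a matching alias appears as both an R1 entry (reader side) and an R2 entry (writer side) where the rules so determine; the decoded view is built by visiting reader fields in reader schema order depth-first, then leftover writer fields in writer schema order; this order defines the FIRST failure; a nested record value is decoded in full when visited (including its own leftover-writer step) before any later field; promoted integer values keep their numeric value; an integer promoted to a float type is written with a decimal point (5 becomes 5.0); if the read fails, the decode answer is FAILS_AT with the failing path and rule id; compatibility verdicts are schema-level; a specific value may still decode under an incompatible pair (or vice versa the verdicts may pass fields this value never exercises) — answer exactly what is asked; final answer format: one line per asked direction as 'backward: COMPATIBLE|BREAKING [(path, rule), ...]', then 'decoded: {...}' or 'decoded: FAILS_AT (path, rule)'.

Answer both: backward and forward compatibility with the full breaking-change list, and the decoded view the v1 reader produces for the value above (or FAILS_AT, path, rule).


each type pair in Session: writer, then reader
backward on Session — v2 reading data written by v1:
  Kind -> Kind, writer optional: kind aligns to kind
  bool -> bool, writer optional: primary aligns to primary
  int64 -> int32, writer optional: id aligns to id
  float32 -> float32, writer required: factor aligns to factor
  string -> bool, writer optional: name aligns to name
  int64 -> float64, writer optional: retries aligns to retries
  writer payload: unknown to reader
  R3 fires at id
  R3 fires at name
  R1 fires at primary
  R4 fires at primary
  R3 fires at retries
  => 5 violation(s): backward is BREAKING for Session
forward on Session — v1 reading data written by v2:
  Kind -> Kind, writer optional: kind aligns to kind
  bool -> bool, writer required: primary aligns to primary
  int32 -> int64, writer optional: id aligns to id
  float32 -> float32, writer required: factor aligns to factor
  bool -> string, writer optional: name aligns to name
  payload has no writer counterpart
  float64 -> int64, writer optional: retries aligns to retries
  R5 fires at kind
  R3 fires at name
  R3 fires at retries
  => 3 violation(s): forward is BREAKING for Session
decode (reader v1):
  read fails at kind under R5
  => FAILS_AT (kind, R5)

backward: BREAKING [(id, R3), (name, R3), (primary, R1), (primary, R4), (retries, R3)]; forward: BREAKING [(kind, R5), (name, R3), (retries, R3)]; decoded: FAILS_AT (kind, R5)


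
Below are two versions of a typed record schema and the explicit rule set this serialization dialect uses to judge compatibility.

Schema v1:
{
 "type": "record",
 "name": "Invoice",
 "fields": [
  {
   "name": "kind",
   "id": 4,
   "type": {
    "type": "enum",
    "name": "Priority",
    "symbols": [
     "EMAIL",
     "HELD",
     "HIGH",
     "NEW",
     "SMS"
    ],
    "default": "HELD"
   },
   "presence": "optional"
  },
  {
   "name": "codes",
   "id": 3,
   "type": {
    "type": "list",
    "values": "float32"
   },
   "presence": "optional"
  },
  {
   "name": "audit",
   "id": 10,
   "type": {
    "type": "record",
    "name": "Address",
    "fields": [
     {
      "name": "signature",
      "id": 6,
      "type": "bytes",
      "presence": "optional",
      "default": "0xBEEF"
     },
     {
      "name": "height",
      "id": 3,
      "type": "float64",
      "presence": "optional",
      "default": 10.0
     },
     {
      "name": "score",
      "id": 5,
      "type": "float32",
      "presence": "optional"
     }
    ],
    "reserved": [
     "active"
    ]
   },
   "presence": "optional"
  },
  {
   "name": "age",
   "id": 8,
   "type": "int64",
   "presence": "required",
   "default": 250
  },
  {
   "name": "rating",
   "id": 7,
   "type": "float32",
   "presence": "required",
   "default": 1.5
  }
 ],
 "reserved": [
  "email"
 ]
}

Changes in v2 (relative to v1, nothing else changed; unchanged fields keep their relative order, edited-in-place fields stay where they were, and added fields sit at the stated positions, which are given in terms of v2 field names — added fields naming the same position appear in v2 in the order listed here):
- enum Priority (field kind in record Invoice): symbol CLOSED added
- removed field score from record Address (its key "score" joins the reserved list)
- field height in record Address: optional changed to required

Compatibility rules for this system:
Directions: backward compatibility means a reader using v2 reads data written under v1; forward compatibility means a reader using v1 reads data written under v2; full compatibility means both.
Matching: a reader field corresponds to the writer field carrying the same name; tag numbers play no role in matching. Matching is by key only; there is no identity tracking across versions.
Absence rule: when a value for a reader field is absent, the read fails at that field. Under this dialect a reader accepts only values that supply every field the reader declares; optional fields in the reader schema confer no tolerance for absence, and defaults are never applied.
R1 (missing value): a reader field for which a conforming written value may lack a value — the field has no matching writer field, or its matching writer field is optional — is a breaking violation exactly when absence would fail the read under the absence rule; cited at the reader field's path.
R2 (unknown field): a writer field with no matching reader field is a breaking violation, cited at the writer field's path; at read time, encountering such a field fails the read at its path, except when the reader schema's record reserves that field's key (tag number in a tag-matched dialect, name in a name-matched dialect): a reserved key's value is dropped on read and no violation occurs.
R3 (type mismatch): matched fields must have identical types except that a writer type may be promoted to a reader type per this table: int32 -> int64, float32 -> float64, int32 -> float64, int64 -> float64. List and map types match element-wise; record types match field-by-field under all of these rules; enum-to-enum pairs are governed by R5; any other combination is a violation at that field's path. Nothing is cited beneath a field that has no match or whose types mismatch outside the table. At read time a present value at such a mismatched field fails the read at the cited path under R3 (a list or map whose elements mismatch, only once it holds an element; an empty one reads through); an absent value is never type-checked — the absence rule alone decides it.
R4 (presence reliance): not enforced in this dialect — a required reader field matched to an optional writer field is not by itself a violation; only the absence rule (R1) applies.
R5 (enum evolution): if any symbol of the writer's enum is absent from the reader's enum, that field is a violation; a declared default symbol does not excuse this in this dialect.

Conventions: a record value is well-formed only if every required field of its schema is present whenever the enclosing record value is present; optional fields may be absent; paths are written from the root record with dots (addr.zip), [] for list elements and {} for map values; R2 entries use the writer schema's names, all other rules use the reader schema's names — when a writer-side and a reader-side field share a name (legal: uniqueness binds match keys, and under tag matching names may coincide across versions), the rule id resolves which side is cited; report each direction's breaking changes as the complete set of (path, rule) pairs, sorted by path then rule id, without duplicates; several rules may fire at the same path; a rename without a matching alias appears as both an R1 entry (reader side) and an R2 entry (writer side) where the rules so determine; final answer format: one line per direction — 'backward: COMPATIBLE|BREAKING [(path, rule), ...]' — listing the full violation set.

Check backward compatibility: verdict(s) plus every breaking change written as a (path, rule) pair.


backward: BREAKING [(audit, R1), (audit.height, R1), (audit.signature, R1), (codes, R1), (kind, R1)]

the writer's type comes first in each Invoice pair
backward on Invoice — v2 reading data written by v1:
  Priority -> Priority, writer optional: kind aligns to kind
  list<float32> -> list<float32>, writer optional: codes aligns to codes
  Address -> Address, writer optional: audit aligns to audit
  int64 -> int64, writer required: age aligns to age
  float32 -> float32, writer required: rating aligns to rating
  bytes -> bytes, writer optional: audit.signature aligns to audit.signature
  float64 -> float64, writer optional: audit.height aligns to audit.height
  writer field audit.score has no reader counterpart
  breaking: (audit, R1)
  breaking: (audit.height, R1)
  breaking: (audit.signature, R1)
  breaking: (codes, R1)
  breaking: (kind, R1)
  => backward: BREAKING (5)
the rest of the Invoice diff is inert for this question:
  enum Priority (field kind in record Invoice): symbol CLOSED added -> matters only for Invoice's forward compatibility — outside the asked direction
  field height in record Address: optional changed to required -> matters only for Invoice's forward compatibility — outside the asked direction


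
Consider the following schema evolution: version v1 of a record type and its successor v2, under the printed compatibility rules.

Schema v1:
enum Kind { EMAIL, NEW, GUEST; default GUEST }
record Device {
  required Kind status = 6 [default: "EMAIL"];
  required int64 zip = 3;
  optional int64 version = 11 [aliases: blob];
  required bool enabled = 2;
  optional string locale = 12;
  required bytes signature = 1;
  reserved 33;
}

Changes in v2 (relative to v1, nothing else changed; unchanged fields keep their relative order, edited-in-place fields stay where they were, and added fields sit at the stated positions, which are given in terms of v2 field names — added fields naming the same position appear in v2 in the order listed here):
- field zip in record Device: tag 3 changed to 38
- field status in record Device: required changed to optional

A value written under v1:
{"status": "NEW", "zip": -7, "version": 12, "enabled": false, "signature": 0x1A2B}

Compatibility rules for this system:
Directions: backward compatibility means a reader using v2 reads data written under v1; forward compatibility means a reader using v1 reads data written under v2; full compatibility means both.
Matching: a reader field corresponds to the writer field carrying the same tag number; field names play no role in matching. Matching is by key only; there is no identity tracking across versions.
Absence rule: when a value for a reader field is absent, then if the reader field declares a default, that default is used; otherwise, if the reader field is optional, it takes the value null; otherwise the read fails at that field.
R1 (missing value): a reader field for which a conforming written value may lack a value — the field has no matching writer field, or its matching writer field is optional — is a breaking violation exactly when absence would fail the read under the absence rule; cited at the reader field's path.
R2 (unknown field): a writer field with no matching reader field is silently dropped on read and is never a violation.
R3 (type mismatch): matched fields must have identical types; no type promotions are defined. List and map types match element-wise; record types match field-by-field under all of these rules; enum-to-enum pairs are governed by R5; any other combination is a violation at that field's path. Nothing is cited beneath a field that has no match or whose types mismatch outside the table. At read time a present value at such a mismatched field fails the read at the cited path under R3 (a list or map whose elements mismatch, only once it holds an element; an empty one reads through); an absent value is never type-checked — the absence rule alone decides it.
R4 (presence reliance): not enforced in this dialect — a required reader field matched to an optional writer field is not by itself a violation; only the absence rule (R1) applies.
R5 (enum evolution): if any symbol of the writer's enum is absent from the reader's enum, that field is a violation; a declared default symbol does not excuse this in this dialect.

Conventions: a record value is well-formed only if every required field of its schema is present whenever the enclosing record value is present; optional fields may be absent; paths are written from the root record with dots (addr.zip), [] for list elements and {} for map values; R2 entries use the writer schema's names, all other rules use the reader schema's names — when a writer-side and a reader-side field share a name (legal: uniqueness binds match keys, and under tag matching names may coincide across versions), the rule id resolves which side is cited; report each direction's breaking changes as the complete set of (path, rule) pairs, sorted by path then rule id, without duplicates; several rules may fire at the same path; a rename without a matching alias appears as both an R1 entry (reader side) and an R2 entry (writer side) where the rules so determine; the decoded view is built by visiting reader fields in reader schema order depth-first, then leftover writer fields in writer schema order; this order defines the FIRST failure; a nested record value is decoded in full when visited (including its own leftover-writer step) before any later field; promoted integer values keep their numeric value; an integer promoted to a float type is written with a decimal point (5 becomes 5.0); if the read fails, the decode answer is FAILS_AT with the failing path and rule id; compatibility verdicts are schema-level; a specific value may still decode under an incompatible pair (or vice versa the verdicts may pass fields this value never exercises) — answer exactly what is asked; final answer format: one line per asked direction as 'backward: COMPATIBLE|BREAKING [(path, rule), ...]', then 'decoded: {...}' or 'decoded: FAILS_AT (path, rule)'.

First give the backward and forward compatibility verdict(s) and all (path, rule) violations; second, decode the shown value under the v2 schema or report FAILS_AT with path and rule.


each type pair in Device: writer, then reader
backward on Device — v2 reading data written by v1:
  status: paired with writer status (Kind -> Kind; writer required)
  zip has no writer counterpart
  version: paired with writer version (int64 -> int64; writer optional)
  enabled: paired with writer enabled (bool -> bool; writer required)
  locale: paired with writer locale (string -> string; writer optional)
  signature: paired with writer signature (bytes -> bytes; writer required)
  leftover writer field: zip
  breaking: (zip, R1)
  backward on Device therefore BREAKING (1)
forward on Device — v1 reading data written by v2:
  status: paired with writer status (Kind -> Kind; writer optional)
  zip has no writer counterpart
  version: paired with writer version (int64 -> int64; writer optional)
  enabled: paired with writer enabled (bool -> bool; writer required)
  locale: paired with writer locale (string -> string; writer optional)
  signature: paired with writer signature (bytes -> bytes; writer required)
  leftover writer field: zip
  breaking: (zip, R1)
  forward on Device therefore BREAKING (1)
decoding the Device value with the v2 reader:
  status := "NEW"
  read fails at zip under R1 (no fill)
  => FAILS_AT (zip, R1)

backward: BREAKING [(zip, R1)]; forward: BREAKING [(zip, R1)]; decoded: FAILS_AT (zip, R1)


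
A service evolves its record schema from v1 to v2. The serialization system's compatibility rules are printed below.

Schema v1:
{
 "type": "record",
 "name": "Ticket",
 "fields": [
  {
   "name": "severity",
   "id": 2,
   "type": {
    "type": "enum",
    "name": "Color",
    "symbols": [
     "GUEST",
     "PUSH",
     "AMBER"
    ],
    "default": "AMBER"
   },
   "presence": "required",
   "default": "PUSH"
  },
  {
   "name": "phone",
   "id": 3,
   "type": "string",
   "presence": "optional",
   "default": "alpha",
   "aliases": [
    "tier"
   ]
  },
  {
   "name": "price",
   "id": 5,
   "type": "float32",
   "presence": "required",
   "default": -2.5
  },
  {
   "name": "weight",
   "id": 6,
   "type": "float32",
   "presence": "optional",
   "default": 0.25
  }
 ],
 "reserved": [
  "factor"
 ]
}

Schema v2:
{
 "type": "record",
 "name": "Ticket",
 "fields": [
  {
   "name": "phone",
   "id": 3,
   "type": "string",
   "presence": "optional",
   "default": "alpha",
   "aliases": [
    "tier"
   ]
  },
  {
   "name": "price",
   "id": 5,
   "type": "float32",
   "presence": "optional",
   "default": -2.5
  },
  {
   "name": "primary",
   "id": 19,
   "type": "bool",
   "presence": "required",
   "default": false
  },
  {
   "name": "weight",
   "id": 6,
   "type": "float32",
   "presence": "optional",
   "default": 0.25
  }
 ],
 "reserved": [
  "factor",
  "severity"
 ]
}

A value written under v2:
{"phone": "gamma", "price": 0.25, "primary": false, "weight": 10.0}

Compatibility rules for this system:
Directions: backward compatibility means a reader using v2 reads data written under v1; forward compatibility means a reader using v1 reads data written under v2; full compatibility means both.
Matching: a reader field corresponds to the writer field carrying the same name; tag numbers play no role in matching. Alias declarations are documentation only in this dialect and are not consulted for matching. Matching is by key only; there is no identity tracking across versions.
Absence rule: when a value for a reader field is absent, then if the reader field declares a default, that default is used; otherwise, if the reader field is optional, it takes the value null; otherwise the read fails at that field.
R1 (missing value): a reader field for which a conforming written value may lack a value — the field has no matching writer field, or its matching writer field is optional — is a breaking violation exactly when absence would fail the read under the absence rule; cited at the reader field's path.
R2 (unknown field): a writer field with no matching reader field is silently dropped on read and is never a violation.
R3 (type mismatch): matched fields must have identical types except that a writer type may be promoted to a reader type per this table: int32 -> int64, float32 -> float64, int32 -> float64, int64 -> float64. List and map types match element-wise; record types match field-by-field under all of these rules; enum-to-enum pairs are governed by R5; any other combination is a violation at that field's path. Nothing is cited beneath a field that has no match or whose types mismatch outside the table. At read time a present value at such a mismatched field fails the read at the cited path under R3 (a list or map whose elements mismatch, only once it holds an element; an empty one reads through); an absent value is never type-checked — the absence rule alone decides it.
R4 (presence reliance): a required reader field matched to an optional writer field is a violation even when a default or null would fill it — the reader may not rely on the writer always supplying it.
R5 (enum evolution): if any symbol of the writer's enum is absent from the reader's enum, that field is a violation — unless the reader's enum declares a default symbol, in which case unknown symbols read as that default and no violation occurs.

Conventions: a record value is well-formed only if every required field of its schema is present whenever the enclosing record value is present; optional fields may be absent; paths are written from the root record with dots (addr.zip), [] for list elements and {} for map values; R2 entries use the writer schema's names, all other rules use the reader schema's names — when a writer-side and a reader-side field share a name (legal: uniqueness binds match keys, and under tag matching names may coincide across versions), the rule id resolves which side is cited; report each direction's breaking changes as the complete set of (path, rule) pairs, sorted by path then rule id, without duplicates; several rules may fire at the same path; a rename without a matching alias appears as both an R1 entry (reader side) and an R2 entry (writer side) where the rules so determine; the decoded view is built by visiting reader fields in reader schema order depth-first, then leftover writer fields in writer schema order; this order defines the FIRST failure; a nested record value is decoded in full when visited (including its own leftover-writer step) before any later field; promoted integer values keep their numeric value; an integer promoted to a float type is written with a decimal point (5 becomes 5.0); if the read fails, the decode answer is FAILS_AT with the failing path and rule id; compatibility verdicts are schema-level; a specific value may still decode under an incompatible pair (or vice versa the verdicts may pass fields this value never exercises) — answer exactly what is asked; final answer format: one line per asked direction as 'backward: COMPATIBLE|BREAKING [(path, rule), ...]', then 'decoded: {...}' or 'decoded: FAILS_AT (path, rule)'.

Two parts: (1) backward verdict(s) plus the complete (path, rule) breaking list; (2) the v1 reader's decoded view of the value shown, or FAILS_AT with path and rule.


backward: COMPATIBLE []; decoded: {"severity": "PUSH", "phone": "gamma", "price": 0.25, "weight": 10.0}

in Ticket below, arrows point writer -> reader
backward on Ticket — v2 reading data written by v1:
  string -> string, writer optional: phone aligns to phone
  float32 -> float32, writer required: price aligns to price
  no writer field matches reader primary
  float32 -> float32, writer optional: weight aligns to weight
  severity (writer side), unknown to reader
  => backward: COMPATIBLE
decode (reader v1):
  severity := "PUSH" (no value, default fills)
  phone := "gamma"
  price := 0.25
  weight := 10.0
  writer primary: unmatched, discarded
  => decoded: {"severity": "PUSH", "phone": "gamma", "price": 0.25, "weight": 10.0}
ruling out the remaining Ticket differences:
  removed field severity from record Ticket (its key "severity" joins the reserved list) -> triggers nothing under Ticket's printed rules — same verdict
  field price in record Ticket: required changed to optional -> affects forward compatibility only, which is not asked
  added field primary to record Ticket: required bool, tag 19, default false (in v2 it sits immediately before weight) -> triggers nothing under Ticket's printed rules — same verdict


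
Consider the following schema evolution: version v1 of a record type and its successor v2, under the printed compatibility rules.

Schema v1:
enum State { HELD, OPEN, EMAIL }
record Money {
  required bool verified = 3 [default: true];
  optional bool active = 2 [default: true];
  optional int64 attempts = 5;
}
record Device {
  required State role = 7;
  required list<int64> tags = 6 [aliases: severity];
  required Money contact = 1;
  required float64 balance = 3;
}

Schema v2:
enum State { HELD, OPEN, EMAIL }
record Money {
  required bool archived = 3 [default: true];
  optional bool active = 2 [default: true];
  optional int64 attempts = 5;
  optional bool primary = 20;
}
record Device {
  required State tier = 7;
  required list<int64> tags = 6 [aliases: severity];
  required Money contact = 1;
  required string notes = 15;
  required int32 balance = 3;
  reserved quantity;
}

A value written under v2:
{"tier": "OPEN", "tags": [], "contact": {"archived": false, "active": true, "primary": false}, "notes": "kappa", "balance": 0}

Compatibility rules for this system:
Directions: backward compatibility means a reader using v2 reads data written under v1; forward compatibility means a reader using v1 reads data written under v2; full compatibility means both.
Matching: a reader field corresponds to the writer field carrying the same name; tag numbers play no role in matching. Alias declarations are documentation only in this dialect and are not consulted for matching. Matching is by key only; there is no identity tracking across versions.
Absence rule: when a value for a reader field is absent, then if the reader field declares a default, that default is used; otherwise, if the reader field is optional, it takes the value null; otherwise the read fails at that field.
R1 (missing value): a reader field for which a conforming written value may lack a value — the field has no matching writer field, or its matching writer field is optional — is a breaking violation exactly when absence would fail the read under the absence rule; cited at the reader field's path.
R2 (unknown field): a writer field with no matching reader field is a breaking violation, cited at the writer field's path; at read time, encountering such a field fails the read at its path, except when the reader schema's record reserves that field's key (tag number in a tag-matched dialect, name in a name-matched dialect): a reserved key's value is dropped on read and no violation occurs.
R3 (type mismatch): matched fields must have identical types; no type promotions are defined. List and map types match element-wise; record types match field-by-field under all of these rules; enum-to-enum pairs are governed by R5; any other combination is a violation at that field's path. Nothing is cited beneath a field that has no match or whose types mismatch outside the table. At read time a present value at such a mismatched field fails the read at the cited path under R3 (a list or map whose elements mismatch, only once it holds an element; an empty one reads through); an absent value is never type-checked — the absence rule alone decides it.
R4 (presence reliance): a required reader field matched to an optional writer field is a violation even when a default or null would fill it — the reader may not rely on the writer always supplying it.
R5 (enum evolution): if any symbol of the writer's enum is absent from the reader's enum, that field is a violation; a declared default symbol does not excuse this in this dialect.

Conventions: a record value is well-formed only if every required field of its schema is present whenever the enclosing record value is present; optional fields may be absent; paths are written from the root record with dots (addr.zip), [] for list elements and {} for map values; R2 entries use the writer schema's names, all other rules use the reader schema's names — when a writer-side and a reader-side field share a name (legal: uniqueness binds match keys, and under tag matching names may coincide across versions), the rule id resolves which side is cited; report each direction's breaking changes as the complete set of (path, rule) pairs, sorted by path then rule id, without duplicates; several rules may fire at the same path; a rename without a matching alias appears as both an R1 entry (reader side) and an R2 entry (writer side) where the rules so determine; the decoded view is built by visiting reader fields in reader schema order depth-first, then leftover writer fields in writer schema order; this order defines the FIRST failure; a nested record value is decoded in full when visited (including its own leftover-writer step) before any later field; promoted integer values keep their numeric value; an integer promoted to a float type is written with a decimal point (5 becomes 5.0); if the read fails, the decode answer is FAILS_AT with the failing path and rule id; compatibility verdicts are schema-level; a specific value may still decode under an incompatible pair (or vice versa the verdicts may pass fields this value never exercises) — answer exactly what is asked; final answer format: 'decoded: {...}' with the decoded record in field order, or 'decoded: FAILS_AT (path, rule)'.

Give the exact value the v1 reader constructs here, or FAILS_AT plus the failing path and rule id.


decoded: FAILS_AT (role, R1)

in Device below, arrows point writer -> reader
migrating the Device value to v1:
  read fails at role under R1 (no fill)
  => FAILS_AT (role, R1)
the rest of the Device diff is inert for this question:
  added field primary to record Money: optional bool, tag 20 (in v2 it sits last) -> schema-level compatibility only; this Device value's decode is unchanged
  renamed field verified to archived in record Money -> schema-level compatibility only; this Device value's decode is unchanged
  added field notes to record Device: required string, tag 15 (in v2 it sits immediately before balance) -> schema-level compatibility only; this Device value's decode is unchanged
  field balance in record Device: type float64 changed to int32 -> schema-level compatibility only; this Device value's decode is unchanged
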